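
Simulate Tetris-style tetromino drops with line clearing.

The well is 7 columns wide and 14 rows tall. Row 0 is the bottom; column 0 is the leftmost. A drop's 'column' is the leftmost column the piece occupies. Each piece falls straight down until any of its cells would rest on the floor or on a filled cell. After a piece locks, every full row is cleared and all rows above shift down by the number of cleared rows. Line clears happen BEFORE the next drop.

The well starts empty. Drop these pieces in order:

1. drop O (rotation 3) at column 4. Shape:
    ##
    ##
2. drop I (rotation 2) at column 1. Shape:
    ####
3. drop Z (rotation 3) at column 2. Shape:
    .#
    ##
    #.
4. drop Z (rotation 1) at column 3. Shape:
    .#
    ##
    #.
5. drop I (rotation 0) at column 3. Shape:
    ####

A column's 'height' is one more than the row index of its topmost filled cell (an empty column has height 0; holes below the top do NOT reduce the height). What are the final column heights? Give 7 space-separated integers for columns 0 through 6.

Answer: 0 3 5 10 10 10 10

Derivation:
Drop 1: O rot3 at col 4 lands with bottom-row=0; cleared 0 line(s) (total 0); column heights now [0 0 0 0 2 2 0], max=2
Drop 2: I rot2 at col 1 lands with bottom-row=2; cleared 0 line(s) (total 0); column heights now [0 3 3 3 3 2 0], max=3
Drop 3: Z rot3 at col 2 lands with bottom-row=3; cleared 0 line(s) (total 0); column heights now [0 3 5 6 3 2 0], max=6
Drop 4: Z rot1 at col 3 lands with bottom-row=6; cleared 0 line(s) (total 0); column heights now [0 3 5 8 9 2 0], max=9
Drop 5: I rot0 at col 3 lands with bottom-row=9; cleared 0 line(s) (total 0); column heights now [0 3 5 10 10 10 10], max=10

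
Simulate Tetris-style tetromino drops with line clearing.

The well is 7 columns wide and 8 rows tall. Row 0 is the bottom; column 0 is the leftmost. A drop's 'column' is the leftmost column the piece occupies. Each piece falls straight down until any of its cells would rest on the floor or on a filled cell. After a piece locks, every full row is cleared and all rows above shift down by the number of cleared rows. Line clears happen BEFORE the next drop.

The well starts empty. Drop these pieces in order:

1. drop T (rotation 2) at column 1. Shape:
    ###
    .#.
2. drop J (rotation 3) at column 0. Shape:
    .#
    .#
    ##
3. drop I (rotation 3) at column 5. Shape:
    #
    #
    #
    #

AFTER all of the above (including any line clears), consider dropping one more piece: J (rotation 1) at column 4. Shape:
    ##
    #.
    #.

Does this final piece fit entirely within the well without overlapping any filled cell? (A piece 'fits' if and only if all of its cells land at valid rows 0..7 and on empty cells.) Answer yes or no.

Answer: yes

Derivation:
Drop 1: T rot2 at col 1 lands with bottom-row=0; cleared 0 line(s) (total 0); column heights now [0 2 2 2 0 0 0], max=2
Drop 2: J rot3 at col 0 lands with bottom-row=2; cleared 0 line(s) (total 0); column heights now [3 5 2 2 0 0 0], max=5
Drop 3: I rot3 at col 5 lands with bottom-row=0; cleared 0 line(s) (total 0); column heights now [3 5 2 2 0 4 0], max=5
Test piece J rot1 at col 4 (width 2): heights before test = [3 5 2 2 0 4 0]; fits = True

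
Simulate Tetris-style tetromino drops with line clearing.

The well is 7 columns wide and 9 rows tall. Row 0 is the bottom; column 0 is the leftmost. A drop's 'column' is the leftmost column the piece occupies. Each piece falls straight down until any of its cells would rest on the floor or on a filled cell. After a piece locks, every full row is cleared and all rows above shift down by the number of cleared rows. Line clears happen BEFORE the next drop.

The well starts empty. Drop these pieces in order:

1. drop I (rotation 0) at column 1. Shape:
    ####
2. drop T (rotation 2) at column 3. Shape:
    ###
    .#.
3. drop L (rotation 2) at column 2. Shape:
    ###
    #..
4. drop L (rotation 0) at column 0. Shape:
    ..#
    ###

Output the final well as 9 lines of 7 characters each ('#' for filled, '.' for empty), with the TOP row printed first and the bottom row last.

Answer: .......
.......
.......
..#....
###....
..###..
..####.
....#..
.####..

Derivation:
Drop 1: I rot0 at col 1 lands with bottom-row=0; cleared 0 line(s) (total 0); column heights now [0 1 1 1 1 0 0], max=1
Drop 2: T rot2 at col 3 lands with bottom-row=1; cleared 0 line(s) (total 0); column heights now [0 1 1 3 3 3 0], max=3
Drop 3: L rot2 at col 2 lands with bottom-row=2; cleared 0 line(s) (total 0); column heights now [0 1 4 4 4 3 0], max=4
Drop 4: L rot0 at col 0 lands with bottom-row=4; cleared 0 line(s) (total 0); column heights now [5 5 6 4 4 3 0], max=6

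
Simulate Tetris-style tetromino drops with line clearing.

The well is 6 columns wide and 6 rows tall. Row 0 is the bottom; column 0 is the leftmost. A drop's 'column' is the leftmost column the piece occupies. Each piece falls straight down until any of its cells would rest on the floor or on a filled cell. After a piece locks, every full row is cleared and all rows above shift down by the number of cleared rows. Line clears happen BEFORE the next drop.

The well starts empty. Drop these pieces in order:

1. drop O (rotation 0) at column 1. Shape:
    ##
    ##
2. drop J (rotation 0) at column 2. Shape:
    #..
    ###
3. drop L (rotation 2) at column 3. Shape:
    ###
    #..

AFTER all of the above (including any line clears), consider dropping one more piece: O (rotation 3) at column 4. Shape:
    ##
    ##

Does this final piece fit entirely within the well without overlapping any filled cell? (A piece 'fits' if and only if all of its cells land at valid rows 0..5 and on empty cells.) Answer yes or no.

Answer: no

Derivation:
Drop 1: O rot0 at col 1 lands with bottom-row=0; cleared 0 line(s) (total 0); column heights now [0 2 2 0 0 0], max=2
Drop 2: J rot0 at col 2 lands with bottom-row=2; cleared 0 line(s) (total 0); column heights now [0 2 4 3 3 0], max=4
Drop 3: L rot2 at col 3 lands with bottom-row=3; cleared 0 line(s) (total 0); column heights now [0 2 4 5 5 5], max=5
Test piece O rot3 at col 4 (width 2): heights before test = [0 2 4 5 5 5]; fits = False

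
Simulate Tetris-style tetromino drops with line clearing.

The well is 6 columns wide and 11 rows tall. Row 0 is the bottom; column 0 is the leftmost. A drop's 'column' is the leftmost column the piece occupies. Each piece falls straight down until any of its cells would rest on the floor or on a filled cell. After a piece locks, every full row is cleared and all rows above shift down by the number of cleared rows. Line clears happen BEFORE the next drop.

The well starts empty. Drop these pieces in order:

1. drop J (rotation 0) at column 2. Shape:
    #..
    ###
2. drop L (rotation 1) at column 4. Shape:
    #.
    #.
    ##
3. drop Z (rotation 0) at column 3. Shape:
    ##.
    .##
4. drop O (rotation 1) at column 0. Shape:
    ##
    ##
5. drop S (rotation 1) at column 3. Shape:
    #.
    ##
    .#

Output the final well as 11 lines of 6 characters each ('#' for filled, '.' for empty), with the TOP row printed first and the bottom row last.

Drop 1: J rot0 at col 2 lands with bottom-row=0; cleared 0 line(s) (total 0); column heights now [0 0 2 1 1 0], max=2
Drop 2: L rot1 at col 4 lands with bottom-row=1; cleared 0 line(s) (total 0); column heights now [0 0 2 1 4 2], max=4
Drop 3: Z rot0 at col 3 lands with bottom-row=4; cleared 0 line(s) (total 0); column heights now [0 0 2 6 6 5], max=6
Drop 4: O rot1 at col 0 lands with bottom-row=0; cleared 0 line(s) (total 0); column heights now [2 2 2 6 6 5], max=6
Drop 5: S rot1 at col 3 lands with bottom-row=6; cleared 0 line(s) (total 0); column heights now [2 2 2 9 8 5], max=9

Answer: ......
......
...#..
...##.
....#.
...##.
....##
....#.
....#.
###.##
#####.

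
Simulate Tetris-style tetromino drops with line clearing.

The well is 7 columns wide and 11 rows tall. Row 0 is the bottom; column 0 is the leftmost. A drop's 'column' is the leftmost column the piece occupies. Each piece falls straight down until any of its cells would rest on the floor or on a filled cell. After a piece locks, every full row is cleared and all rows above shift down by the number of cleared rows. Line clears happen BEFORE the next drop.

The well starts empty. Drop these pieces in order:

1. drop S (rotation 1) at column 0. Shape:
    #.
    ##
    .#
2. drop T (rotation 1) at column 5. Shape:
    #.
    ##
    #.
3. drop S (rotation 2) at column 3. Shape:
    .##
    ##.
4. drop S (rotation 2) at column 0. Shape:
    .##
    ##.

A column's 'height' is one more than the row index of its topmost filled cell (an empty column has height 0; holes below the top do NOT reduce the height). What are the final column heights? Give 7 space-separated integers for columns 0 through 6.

Drop 1: S rot1 at col 0 lands with bottom-row=0; cleared 0 line(s) (total 0); column heights now [3 2 0 0 0 0 0], max=3
Drop 2: T rot1 at col 5 lands with bottom-row=0; cleared 0 line(s) (total 0); column heights now [3 2 0 0 0 3 2], max=3
Drop 3: S rot2 at col 3 lands with bottom-row=2; cleared 0 line(s) (total 0); column heights now [3 2 0 3 4 4 2], max=4
Drop 4: S rot2 at col 0 lands with bottom-row=3; cleared 0 line(s) (total 0); column heights now [4 5 5 3 4 4 2], max=5

Answer: 4 5 5 3 4 4 2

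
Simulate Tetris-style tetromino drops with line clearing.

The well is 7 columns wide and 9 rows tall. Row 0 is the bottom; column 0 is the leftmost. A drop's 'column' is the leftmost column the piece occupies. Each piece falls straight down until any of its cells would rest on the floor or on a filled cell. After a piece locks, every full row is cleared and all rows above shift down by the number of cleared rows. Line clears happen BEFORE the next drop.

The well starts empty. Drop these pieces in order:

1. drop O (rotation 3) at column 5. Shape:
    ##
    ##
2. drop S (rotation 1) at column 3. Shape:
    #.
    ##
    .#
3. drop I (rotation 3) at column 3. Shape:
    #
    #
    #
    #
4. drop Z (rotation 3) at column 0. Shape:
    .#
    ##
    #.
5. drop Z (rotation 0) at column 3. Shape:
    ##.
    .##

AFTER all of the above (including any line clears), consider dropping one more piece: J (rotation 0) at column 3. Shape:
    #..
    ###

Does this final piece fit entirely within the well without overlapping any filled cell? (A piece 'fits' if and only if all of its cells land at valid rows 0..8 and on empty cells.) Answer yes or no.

Answer: no

Derivation:
Drop 1: O rot3 at col 5 lands with bottom-row=0; cleared 0 line(s) (total 0); column heights now [0 0 0 0 0 2 2], max=2
Drop 2: S rot1 at col 3 lands with bottom-row=0; cleared 0 line(s) (total 0); column heights now [0 0 0 3 2 2 2], max=3
Drop 3: I rot3 at col 3 lands with bottom-row=3; cleared 0 line(s) (total 0); column heights now [0 0 0 7 2 2 2], max=7
Drop 4: Z rot3 at col 0 lands with bottom-row=0; cleared 0 line(s) (total 0); column heights now [2 3 0 7 2 2 2], max=7
Drop 5: Z rot0 at col 3 lands with bottom-row=6; cleared 0 line(s) (total 0); column heights now [2 3 0 8 8 7 2], max=8
Test piece J rot0 at col 3 (width 3): heights before test = [2 3 0 8 8 7 2]; fits = False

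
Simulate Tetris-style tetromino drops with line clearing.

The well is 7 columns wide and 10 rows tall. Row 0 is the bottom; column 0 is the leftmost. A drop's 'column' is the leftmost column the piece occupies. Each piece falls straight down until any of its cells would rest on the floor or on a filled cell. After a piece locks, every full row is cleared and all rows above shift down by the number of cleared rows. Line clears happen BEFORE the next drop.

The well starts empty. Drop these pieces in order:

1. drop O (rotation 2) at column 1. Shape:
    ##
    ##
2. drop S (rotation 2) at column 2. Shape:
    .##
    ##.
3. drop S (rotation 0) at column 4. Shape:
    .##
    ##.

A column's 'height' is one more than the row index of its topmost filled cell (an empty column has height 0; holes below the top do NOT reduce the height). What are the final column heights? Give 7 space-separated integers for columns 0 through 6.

Answer: 0 2 3 4 5 6 6

Derivation:
Drop 1: O rot2 at col 1 lands with bottom-row=0; cleared 0 line(s) (total 0); column heights now [0 2 2 0 0 0 0], max=2
Drop 2: S rot2 at col 2 lands with bottom-row=2; cleared 0 line(s) (total 0); column heights now [0 2 3 4 4 0 0], max=4
Drop 3: S rot0 at col 4 lands with bottom-row=4; cleared 0 line(s) (total 0); column heights now [0 2 3 4 5 6 6], max=6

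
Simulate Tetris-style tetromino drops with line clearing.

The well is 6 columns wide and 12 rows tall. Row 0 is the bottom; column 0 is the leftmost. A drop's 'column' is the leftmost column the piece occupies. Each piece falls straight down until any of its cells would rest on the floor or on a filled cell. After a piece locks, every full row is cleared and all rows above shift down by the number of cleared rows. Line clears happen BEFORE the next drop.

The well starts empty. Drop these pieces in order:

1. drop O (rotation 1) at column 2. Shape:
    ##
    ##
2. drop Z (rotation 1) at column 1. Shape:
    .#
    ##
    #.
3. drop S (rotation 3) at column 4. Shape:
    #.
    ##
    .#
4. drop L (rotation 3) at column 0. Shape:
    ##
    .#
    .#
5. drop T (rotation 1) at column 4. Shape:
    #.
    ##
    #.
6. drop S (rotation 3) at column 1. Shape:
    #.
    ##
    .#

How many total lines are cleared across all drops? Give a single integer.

Drop 1: O rot1 at col 2 lands with bottom-row=0; cleared 0 line(s) (total 0); column heights now [0 0 2 2 0 0], max=2
Drop 2: Z rot1 at col 1 lands with bottom-row=1; cleared 0 line(s) (total 0); column heights now [0 3 4 2 0 0], max=4
Drop 3: S rot3 at col 4 lands with bottom-row=0; cleared 0 line(s) (total 0); column heights now [0 3 4 2 3 2], max=4
Drop 4: L rot3 at col 0 lands with bottom-row=3; cleared 0 line(s) (total 0); column heights now [6 6 4 2 3 2], max=6
Drop 5: T rot1 at col 4 lands with bottom-row=3; cleared 0 line(s) (total 0); column heights now [6 6 4 2 6 5], max=6
Drop 6: S rot3 at col 1 lands with bottom-row=5; cleared 0 line(s) (total 0); column heights now [6 8 7 2 6 5], max=8

Answer: 0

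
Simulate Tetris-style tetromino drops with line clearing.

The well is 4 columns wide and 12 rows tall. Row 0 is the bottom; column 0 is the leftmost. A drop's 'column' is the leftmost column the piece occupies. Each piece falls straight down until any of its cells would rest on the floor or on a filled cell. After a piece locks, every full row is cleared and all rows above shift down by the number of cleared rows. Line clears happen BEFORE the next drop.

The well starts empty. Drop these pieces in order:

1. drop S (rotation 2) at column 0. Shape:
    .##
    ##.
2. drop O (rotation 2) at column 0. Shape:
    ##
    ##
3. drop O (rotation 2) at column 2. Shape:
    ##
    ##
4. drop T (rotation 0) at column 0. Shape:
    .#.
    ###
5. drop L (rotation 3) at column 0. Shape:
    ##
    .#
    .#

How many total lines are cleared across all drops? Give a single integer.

Drop 1: S rot2 at col 0 lands with bottom-row=0; cleared 0 line(s) (total 0); column heights now [1 2 2 0], max=2
Drop 2: O rot2 at col 0 lands with bottom-row=2; cleared 0 line(s) (total 0); column heights now [4 4 2 0], max=4
Drop 3: O rot2 at col 2 lands with bottom-row=2; cleared 2 line(s) (total 2); column heights now [1 2 2 0], max=2
Drop 4: T rot0 at col 0 lands with bottom-row=2; cleared 0 line(s) (total 2); column heights now [3 4 3 0], max=4
Drop 5: L rot3 at col 0 lands with bottom-row=4; cleared 0 line(s) (total 2); column heights now [7 7 3 0], max=7

Answer: 2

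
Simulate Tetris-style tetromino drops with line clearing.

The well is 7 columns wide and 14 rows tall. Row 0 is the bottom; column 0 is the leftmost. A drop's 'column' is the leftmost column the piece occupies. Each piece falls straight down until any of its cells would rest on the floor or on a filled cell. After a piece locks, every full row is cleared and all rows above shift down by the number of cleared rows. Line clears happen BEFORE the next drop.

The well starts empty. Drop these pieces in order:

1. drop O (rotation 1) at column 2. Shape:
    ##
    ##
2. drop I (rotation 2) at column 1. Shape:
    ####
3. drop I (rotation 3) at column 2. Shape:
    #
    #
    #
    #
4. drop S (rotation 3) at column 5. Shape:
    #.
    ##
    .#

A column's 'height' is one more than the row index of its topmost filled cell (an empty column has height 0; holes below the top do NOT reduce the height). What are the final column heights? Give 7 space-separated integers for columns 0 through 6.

Answer: 0 3 7 3 3 3 2

Derivation:
Drop 1: O rot1 at col 2 lands with bottom-row=0; cleared 0 line(s) (total 0); column heights now [0 0 2 2 0 0 0], max=2
Drop 2: I rot2 at col 1 lands with bottom-row=2; cleared 0 line(s) (total 0); column heights now [0 3 3 3 3 0 0], max=3
Drop 3: I rot3 at col 2 lands with bottom-row=3; cleared 0 line(s) (total 0); column heights now [0 3 7 3 3 0 0], max=7
Drop 4: S rot3 at col 5 lands with bottom-row=0; cleared 0 line(s) (total 0); column heights now [0 3 7 3 3 3 2], max=7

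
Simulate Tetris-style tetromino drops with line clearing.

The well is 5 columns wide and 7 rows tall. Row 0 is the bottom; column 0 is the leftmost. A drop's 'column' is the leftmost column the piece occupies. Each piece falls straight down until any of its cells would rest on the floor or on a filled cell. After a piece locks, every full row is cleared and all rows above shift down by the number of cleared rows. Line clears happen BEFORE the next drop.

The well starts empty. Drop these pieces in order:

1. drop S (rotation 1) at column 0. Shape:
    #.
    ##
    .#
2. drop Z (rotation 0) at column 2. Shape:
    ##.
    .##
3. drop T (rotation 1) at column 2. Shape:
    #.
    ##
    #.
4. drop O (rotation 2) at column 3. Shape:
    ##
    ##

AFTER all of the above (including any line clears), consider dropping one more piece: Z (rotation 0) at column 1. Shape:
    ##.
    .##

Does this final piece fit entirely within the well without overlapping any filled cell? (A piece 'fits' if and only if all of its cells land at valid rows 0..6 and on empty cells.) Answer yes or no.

Answer: no

Derivation:
Drop 1: S rot1 at col 0 lands with bottom-row=0; cleared 0 line(s) (total 0); column heights now [3 2 0 0 0], max=3
Drop 2: Z rot0 at col 2 lands with bottom-row=0; cleared 0 line(s) (total 0); column heights now [3 2 2 2 1], max=3
Drop 3: T rot1 at col 2 lands with bottom-row=2; cleared 0 line(s) (total 0); column heights now [3 2 5 4 1], max=5
Drop 4: O rot2 at col 3 lands with bottom-row=4; cleared 0 line(s) (total 0); column heights now [3 2 5 6 6], max=6
Test piece Z rot0 at col 1 (width 3): heights before test = [3 2 5 6 6]; fits = False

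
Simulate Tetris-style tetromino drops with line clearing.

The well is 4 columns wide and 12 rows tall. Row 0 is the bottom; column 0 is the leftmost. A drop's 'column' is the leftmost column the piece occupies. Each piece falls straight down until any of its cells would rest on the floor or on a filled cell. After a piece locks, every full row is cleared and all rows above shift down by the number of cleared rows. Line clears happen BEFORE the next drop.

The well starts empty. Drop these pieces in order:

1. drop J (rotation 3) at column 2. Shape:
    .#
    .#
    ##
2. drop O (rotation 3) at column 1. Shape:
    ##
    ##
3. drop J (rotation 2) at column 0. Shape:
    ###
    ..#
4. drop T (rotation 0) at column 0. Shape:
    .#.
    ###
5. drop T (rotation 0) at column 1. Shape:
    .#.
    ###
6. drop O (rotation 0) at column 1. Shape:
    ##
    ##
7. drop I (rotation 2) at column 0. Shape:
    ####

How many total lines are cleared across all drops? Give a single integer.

Answer: 1

Derivation:
Drop 1: J rot3 at col 2 lands with bottom-row=0; cleared 0 line(s) (total 0); column heights now [0 0 1 3], max=3
Drop 2: O rot3 at col 1 lands with bottom-row=1; cleared 0 line(s) (total 0); column heights now [0 3 3 3], max=3
Drop 3: J rot2 at col 0 lands with bottom-row=3; cleared 0 line(s) (total 0); column heights now [5 5 5 3], max=5
Drop 4: T rot0 at col 0 lands with bottom-row=5; cleared 0 line(s) (total 0); column heights now [6 7 6 3], max=7
Drop 5: T rot0 at col 1 lands with bottom-row=7; cleared 0 line(s) (total 0); column heights now [6 8 9 8], max=9
Drop 6: O rot0 at col 1 lands with bottom-row=9; cleared 0 line(s) (total 0); column heights now [6 11 11 8], max=11
Drop 7: I rot2 at col 0 lands with bottom-row=11; cleared 1 line(s) (total 1); column heights now [6 11 11 8], max=11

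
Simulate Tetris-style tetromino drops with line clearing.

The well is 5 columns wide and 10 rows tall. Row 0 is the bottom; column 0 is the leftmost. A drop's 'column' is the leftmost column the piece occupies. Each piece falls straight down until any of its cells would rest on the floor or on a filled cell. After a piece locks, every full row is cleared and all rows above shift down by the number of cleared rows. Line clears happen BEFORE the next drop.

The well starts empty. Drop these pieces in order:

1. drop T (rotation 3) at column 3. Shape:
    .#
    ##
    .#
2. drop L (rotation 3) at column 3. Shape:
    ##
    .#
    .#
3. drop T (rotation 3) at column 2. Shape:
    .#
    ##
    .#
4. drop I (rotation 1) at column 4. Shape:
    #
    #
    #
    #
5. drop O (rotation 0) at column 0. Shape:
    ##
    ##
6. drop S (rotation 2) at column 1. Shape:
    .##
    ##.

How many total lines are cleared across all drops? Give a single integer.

Drop 1: T rot3 at col 3 lands with bottom-row=0; cleared 0 line(s) (total 0); column heights now [0 0 0 2 3], max=3
Drop 2: L rot3 at col 3 lands with bottom-row=3; cleared 0 line(s) (total 0); column heights now [0 0 0 6 6], max=6
Drop 3: T rot3 at col 2 lands with bottom-row=6; cleared 0 line(s) (total 0); column heights now [0 0 8 9 6], max=9
Drop 4: I rot1 at col 4 lands with bottom-row=6; cleared 0 line(s) (total 0); column heights now [0 0 8 9 10], max=10
Drop 5: O rot0 at col 0 lands with bottom-row=0; cleared 0 line(s) (total 0); column heights now [2 2 8 9 10], max=10
Drop 6: S rot2 at col 1 lands with bottom-row=8; cleared 0 line(s) (total 0); column heights now [2 9 10 10 10], max=10

Answer: 0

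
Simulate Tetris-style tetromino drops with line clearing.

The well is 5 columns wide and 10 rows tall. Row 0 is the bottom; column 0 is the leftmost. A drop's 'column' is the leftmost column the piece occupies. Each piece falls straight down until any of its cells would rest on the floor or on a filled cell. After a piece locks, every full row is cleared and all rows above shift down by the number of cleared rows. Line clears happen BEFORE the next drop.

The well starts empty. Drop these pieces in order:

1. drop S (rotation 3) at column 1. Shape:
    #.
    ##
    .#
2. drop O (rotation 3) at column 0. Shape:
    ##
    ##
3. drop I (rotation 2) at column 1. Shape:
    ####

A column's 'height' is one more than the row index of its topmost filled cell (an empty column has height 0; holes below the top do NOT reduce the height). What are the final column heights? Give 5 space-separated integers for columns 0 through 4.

Drop 1: S rot3 at col 1 lands with bottom-row=0; cleared 0 line(s) (total 0); column heights now [0 3 2 0 0], max=3
Drop 2: O rot3 at col 0 lands with bottom-row=3; cleared 0 line(s) (total 0); column heights now [5 5 2 0 0], max=5
Drop 3: I rot2 at col 1 lands with bottom-row=5; cleared 0 line(s) (total 0); column heights now [5 6 6 6 6], max=6

Answer: 5 6 6 6 6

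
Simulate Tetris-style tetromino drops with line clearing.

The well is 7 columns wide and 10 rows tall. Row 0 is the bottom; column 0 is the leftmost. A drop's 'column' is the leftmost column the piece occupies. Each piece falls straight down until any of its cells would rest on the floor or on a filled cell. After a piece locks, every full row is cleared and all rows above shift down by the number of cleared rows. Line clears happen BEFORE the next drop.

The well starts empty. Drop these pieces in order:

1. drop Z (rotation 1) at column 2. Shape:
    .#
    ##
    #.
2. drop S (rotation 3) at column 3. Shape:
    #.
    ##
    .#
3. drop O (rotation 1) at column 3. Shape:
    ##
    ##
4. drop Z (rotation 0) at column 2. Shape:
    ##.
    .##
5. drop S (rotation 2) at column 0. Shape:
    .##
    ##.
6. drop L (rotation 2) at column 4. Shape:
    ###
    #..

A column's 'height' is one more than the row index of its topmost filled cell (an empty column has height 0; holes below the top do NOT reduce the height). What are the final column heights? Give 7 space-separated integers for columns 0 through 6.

Drop 1: Z rot1 at col 2 lands with bottom-row=0; cleared 0 line(s) (total 0); column heights now [0 0 2 3 0 0 0], max=3
Drop 2: S rot3 at col 3 lands with bottom-row=2; cleared 0 line(s) (total 0); column heights now [0 0 2 5 4 0 0], max=5
Drop 3: O rot1 at col 3 lands with bottom-row=5; cleared 0 line(s) (total 0); column heights now [0 0 2 7 7 0 0], max=7
Drop 4: Z rot0 at col 2 lands with bottom-row=7; cleared 0 line(s) (total 0); column heights now [0 0 9 9 8 0 0], max=9
Drop 5: S rot2 at col 0 lands with bottom-row=8; cleared 0 line(s) (total 0); column heights now [9 10 10 9 8 0 0], max=10
Drop 6: L rot2 at col 4 lands with bottom-row=8; cleared 0 line(s) (total 0); column heights now [9 10 10 9 10 10 10], max=10

Answer: 9 10 10 9 10 10 10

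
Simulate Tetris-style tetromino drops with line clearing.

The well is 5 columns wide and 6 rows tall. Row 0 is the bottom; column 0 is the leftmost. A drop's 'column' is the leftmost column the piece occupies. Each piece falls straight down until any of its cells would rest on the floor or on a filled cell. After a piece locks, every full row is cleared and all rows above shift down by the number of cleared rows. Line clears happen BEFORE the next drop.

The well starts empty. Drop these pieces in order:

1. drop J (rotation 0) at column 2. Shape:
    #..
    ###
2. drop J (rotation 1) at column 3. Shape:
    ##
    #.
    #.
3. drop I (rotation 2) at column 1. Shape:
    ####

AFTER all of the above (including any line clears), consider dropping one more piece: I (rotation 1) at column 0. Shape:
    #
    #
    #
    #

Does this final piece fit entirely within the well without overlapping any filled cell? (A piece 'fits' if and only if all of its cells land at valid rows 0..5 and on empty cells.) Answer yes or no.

Answer: yes

Derivation:
Drop 1: J rot0 at col 2 lands with bottom-row=0; cleared 0 line(s) (total 0); column heights now [0 0 2 1 1], max=2
Drop 2: J rot1 at col 3 lands with bottom-row=1; cleared 0 line(s) (total 0); column heights now [0 0 2 4 4], max=4
Drop 3: I rot2 at col 1 lands with bottom-row=4; cleared 0 line(s) (total 0); column heights now [0 5 5 5 5], max=5
Test piece I rot1 at col 0 (width 1): heights before test = [0 5 5 5 5]; fits = True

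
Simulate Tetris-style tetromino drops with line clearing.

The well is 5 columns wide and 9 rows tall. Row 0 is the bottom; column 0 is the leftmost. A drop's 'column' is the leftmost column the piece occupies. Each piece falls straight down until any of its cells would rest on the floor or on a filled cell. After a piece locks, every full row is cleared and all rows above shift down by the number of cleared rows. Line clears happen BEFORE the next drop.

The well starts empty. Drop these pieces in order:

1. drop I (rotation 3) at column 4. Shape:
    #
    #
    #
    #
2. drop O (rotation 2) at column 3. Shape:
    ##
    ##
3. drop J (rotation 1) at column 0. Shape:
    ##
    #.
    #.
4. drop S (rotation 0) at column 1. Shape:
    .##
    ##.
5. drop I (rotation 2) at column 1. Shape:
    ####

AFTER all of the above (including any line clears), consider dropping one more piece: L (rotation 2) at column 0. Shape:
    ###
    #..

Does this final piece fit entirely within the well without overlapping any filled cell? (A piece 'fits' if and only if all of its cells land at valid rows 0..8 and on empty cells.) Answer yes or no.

Drop 1: I rot3 at col 4 lands with bottom-row=0; cleared 0 line(s) (total 0); column heights now [0 0 0 0 4], max=4
Drop 2: O rot2 at col 3 lands with bottom-row=4; cleared 0 line(s) (total 0); column heights now [0 0 0 6 6], max=6
Drop 3: J rot1 at col 0 lands with bottom-row=0; cleared 0 line(s) (total 0); column heights now [3 3 0 6 6], max=6
Drop 4: S rot0 at col 1 lands with bottom-row=5; cleared 0 line(s) (total 0); column heights now [3 6 7 7 6], max=7
Drop 5: I rot2 at col 1 lands with bottom-row=7; cleared 0 line(s) (total 0); column heights now [3 8 8 8 8], max=8
Test piece L rot2 at col 0 (width 3): heights before test = [3 8 8 8 8]; fits = True

Answer: yes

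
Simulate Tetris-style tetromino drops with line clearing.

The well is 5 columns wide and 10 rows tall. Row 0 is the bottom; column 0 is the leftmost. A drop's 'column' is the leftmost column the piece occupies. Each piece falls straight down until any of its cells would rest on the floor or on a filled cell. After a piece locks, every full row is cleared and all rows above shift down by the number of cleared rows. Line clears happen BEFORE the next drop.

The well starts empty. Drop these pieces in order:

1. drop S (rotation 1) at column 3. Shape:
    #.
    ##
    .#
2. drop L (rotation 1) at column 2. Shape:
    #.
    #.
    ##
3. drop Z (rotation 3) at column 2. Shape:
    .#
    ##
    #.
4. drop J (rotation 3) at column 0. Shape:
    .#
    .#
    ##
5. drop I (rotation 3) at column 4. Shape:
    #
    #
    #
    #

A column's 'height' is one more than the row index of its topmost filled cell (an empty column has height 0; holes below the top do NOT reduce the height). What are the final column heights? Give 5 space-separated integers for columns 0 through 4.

Answer: 1 3 8 9 6

Derivation:
Drop 1: S rot1 at col 3 lands with bottom-row=0; cleared 0 line(s) (total 0); column heights now [0 0 0 3 2], max=3
Drop 2: L rot1 at col 2 lands with bottom-row=3; cleared 0 line(s) (total 0); column heights now [0 0 6 4 2], max=6
Drop 3: Z rot3 at col 2 lands with bottom-row=6; cleared 0 line(s) (total 0); column heights now [0 0 8 9 2], max=9
Drop 4: J rot3 at col 0 lands with bottom-row=0; cleared 0 line(s) (total 0); column heights now [1 3 8 9 2], max=9
Drop 5: I rot3 at col 4 lands with bottom-row=2; cleared 0 line(s) (total 0); column heights now [1 3 8 9 6], max=9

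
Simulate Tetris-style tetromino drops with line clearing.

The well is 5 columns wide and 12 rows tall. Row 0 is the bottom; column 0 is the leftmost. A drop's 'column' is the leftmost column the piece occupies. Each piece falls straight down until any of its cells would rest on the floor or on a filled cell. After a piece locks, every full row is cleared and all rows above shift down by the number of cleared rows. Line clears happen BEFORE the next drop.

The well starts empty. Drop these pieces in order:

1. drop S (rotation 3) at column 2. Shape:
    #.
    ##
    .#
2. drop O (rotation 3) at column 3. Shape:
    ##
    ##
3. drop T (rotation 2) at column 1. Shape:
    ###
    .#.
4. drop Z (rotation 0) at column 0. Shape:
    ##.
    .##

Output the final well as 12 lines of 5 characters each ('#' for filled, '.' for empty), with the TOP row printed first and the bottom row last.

Answer: .....
.....
.....
.....
.....
##...
.##..
.###.
..###
..###
..##.
...#.

Derivation:
Drop 1: S rot3 at col 2 lands with bottom-row=0; cleared 0 line(s) (total 0); column heights now [0 0 3 2 0], max=3
Drop 2: O rot3 at col 3 lands with bottom-row=2; cleared 0 line(s) (total 0); column heights now [0 0 3 4 4], max=4
Drop 3: T rot2 at col 1 lands with bottom-row=3; cleared 0 line(s) (total 0); column heights now [0 5 5 5 4], max=5
Drop 4: Z rot0 at col 0 lands with bottom-row=5; cleared 0 line(s) (total 0); column heights now [7 7 6 5 4], max=7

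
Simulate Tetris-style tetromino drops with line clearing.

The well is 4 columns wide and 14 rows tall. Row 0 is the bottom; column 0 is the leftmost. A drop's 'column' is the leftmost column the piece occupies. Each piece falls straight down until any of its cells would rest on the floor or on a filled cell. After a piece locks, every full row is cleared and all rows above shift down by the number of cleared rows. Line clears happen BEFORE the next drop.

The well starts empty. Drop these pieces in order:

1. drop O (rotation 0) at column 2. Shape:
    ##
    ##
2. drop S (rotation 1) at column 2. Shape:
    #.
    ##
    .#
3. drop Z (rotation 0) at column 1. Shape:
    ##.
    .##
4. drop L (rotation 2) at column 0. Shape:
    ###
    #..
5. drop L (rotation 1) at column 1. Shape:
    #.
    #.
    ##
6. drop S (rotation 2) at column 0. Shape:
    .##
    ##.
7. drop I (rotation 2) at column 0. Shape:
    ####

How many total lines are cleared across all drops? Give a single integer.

Answer: 1

Derivation:
Drop 1: O rot0 at col 2 lands with bottom-row=0; cleared 0 line(s) (total 0); column heights now [0 0 2 2], max=2
Drop 2: S rot1 at col 2 lands with bottom-row=2; cleared 0 line(s) (total 0); column heights now [0 0 5 4], max=5
Drop 3: Z rot0 at col 1 lands with bottom-row=5; cleared 0 line(s) (total 0); column heights now [0 7 7 6], max=7
Drop 4: L rot2 at col 0 lands with bottom-row=6; cleared 0 line(s) (total 0); column heights now [8 8 8 6], max=8
Drop 5: L rot1 at col 1 lands with bottom-row=8; cleared 0 line(s) (total 0); column heights now [8 11 9 6], max=11
Drop 6: S rot2 at col 0 lands with bottom-row=11; cleared 0 line(s) (total 0); column heights now [12 13 13 6], max=13
Drop 7: I rot2 at col 0 lands with bottom-row=13; cleared 1 line(s) (total 1); column heights now [12 13 13 6], max=13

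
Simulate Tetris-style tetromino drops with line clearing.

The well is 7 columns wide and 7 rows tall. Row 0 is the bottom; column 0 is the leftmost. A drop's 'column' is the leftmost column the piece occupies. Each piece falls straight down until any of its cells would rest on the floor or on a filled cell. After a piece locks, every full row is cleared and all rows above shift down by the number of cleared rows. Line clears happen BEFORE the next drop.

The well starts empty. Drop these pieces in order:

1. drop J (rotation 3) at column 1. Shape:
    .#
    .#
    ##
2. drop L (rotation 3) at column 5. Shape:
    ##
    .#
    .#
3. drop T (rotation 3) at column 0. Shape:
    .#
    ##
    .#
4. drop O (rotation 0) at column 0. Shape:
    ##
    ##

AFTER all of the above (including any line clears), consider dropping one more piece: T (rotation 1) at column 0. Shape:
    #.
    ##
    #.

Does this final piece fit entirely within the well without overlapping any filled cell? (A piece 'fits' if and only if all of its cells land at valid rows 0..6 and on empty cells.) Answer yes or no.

Drop 1: J rot3 at col 1 lands with bottom-row=0; cleared 0 line(s) (total 0); column heights now [0 1 3 0 0 0 0], max=3
Drop 2: L rot3 at col 5 lands with bottom-row=0; cleared 0 line(s) (total 0); column heights now [0 1 3 0 0 3 3], max=3
Drop 3: T rot3 at col 0 lands with bottom-row=1; cleared 0 line(s) (total 0); column heights now [3 4 3 0 0 3 3], max=4
Drop 4: O rot0 at col 0 lands with bottom-row=4; cleared 0 line(s) (total 0); column heights now [6 6 3 0 0 3 3], max=6
Test piece T rot1 at col 0 (width 2): heights before test = [6 6 3 0 0 3 3]; fits = False

Answer: no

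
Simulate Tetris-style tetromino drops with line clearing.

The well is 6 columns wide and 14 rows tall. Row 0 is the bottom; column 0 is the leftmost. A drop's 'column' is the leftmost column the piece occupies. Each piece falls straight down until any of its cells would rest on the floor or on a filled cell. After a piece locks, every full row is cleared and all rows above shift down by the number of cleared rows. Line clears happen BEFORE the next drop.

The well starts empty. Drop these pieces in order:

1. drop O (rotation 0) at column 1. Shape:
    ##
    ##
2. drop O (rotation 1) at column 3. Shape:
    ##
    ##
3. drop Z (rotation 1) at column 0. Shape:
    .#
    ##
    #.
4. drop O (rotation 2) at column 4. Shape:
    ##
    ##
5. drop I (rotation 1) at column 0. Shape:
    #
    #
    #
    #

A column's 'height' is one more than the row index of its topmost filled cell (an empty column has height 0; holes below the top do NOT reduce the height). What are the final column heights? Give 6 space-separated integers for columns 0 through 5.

Answer: 7 4 2 2 4 4

Derivation:
Drop 1: O rot0 at col 1 lands with bottom-row=0; cleared 0 line(s) (total 0); column heights now [0 2 2 0 0 0], max=2
Drop 2: O rot1 at col 3 lands with bottom-row=0; cleared 0 line(s) (total 0); column heights now [0 2 2 2 2 0], max=2
Drop 3: Z rot1 at col 0 lands with bottom-row=1; cleared 0 line(s) (total 0); column heights now [3 4 2 2 2 0], max=4
Drop 4: O rot2 at col 4 lands with bottom-row=2; cleared 0 line(s) (total 0); column heights now [3 4 2 2 4 4], max=4
Drop 5: I rot1 at col 0 lands with bottom-row=3; cleared 0 line(s) (total 0); column heights now [7 4 2 2 4 4], max=7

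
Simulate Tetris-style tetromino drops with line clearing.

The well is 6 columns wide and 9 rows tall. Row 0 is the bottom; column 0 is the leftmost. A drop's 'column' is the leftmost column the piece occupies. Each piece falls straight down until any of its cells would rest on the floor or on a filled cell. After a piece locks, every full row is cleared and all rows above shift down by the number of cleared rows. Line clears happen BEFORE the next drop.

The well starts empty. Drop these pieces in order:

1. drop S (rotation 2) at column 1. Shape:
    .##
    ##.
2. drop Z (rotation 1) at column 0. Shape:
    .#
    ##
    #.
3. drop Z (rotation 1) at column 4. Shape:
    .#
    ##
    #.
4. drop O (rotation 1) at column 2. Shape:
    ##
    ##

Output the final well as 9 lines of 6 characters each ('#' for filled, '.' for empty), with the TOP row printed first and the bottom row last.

Drop 1: S rot2 at col 1 lands with bottom-row=0; cleared 0 line(s) (total 0); column heights now [0 1 2 2 0 0], max=2
Drop 2: Z rot1 at col 0 lands with bottom-row=0; cleared 0 line(s) (total 0); column heights now [2 3 2 2 0 0], max=3
Drop 3: Z rot1 at col 4 lands with bottom-row=0; cleared 1 line(s) (total 1); column heights now [1 2 1 0 1 2], max=2
Drop 4: O rot1 at col 2 lands with bottom-row=1; cleared 0 line(s) (total 1); column heights now [1 2 3 3 1 2], max=3

Answer: ......
......
......
......
......
......
..##..
.###.#
###.#.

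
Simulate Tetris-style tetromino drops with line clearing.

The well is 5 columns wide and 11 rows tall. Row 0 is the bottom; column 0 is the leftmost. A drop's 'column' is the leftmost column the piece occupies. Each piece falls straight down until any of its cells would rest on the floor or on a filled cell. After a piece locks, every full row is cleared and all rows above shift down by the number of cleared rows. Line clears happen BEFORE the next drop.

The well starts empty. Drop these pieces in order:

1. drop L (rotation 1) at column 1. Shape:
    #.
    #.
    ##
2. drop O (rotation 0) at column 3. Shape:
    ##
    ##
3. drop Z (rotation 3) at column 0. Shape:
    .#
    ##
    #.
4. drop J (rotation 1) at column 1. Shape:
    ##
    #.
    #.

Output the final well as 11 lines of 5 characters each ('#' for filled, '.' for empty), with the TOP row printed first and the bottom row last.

Drop 1: L rot1 at col 1 lands with bottom-row=0; cleared 0 line(s) (total 0); column heights now [0 3 1 0 0], max=3
Drop 2: O rot0 at col 3 lands with bottom-row=0; cleared 0 line(s) (total 0); column heights now [0 3 1 2 2], max=3
Drop 3: Z rot3 at col 0 lands with bottom-row=2; cleared 0 line(s) (total 0); column heights now [4 5 1 2 2], max=5
Drop 4: J rot1 at col 1 lands with bottom-row=5; cleared 0 line(s) (total 0); column heights now [4 8 8 2 2], max=8

Answer: .....
.....
.....
.##..
.#...
.#...
.#...
##...
##...
.#.##
.####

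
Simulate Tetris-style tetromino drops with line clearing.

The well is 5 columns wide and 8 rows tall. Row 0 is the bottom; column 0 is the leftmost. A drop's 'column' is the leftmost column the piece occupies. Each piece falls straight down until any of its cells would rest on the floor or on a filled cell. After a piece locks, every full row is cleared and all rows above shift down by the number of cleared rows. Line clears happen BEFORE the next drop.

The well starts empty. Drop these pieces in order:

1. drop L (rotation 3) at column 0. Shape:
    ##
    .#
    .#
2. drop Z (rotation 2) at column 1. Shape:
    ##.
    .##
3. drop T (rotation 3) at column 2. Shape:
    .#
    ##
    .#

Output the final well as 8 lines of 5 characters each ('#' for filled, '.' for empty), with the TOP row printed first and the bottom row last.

Drop 1: L rot3 at col 0 lands with bottom-row=0; cleared 0 line(s) (total 0); column heights now [3 3 0 0 0], max=3
Drop 2: Z rot2 at col 1 lands with bottom-row=2; cleared 0 line(s) (total 0); column heights now [3 4 4 3 0], max=4
Drop 3: T rot3 at col 2 lands with bottom-row=3; cleared 0 line(s) (total 0); column heights now [3 4 5 6 0], max=6

Answer: .....
.....
...#.
..##.
.###.
####.
.#...
.#...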